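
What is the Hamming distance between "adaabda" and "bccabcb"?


Comparing "adaabda" and "bccabcb" position by position:
  Position 0: 'a' vs 'b' => differ
  Position 1: 'd' vs 'c' => differ
  Position 2: 'a' vs 'c' => differ
  Position 3: 'a' vs 'a' => same
  Position 4: 'b' vs 'b' => same
  Position 5: 'd' vs 'c' => differ
  Position 6: 'a' vs 'b' => differ
Total differences (Hamming distance): 5

5


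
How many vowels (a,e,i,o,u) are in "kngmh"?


Input: kngmh
Checking each character:
  'k' at position 0: consonant
  'n' at position 1: consonant
  'g' at position 2: consonant
  'm' at position 3: consonant
  'h' at position 4: consonant
Total vowels: 0

0


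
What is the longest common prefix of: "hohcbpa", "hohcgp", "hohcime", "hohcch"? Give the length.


Words: hohcbpa, hohcgp, hohcime, hohcch
  Position 0: all 'h' => match
  Position 1: all 'o' => match
  Position 2: all 'h' => match
  Position 3: all 'c' => match
  Position 4: ('b', 'g', 'i', 'c') => mismatch, stop
LCP = "hohc" (length 4)

4


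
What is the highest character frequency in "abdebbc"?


Input: abdebbc
Character counts:
  'a': 1
  'b': 3
  'c': 1
  'd': 1
  'e': 1
Maximum frequency: 3

3


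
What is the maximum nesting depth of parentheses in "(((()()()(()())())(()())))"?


Input: "(((()()()(()())())(()())))"
Tracking depth:
  Position 0 '(': depth becomes 1
  Position 1 '(': depth becomes 2
  Position 2 '(': depth becomes 3
  Position 3 '(': depth becomes 4
  Position 4 ')': depth becomes 3
  Position 5 '(': depth becomes 4
  Position 6 ')': depth becomes 3
  Position 7 '(': depth becomes 4
  Position 8 ')': depth becomes 3
  Position 9 '(': depth becomes 4
  Position 10 '(': depth becomes 5
  Position 11 ')': depth becomes 4
  Position 12 '(': depth becomes 5
  Position 13 ')': depth becomes 4
  Position 14 ')': depth becomes 3
  Position 15 '(': depth becomes 4
  Position 16 ')': depth becomes 3
  Position 17 ')': depth becomes 2
  Position 18 '(': depth becomes 3
  Position 19 '(': depth becomes 4
  Position 20 ')': depth becomes 3
  Position 21 '(': depth becomes 4
  Position 22 ')': depth becomes 3
  Position 23 ')': depth becomes 2
  Position 24 ')': depth becomes 1
  Position 25 ')': depth becomes 0
Maximum depth reached: 5

5


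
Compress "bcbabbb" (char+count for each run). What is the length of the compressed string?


Input: bcbabbb
Runs:
  'b' x 1 => "b1"
  'c' x 1 => "c1"
  'b' x 1 => "b1"
  'a' x 1 => "a1"
  'b' x 3 => "b3"
Compressed: "b1c1b1a1b3"
Compressed length: 10

10


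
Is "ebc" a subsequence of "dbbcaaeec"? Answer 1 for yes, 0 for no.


Check if "ebc" is a subsequence of "dbbcaaeec"
Greedy scan:
  Position 0 ('d'): no match needed
  Position 1 ('b'): no match needed
  Position 2 ('b'): no match needed
  Position 3 ('c'): no match needed
  Position 4 ('a'): no match needed
  Position 5 ('a'): no match needed
  Position 6 ('e'): matches sub[0] = 'e'
  Position 7 ('e'): no match needed
  Position 8 ('c'): no match needed
Only matched 1/3 characters => not a subsequence

0


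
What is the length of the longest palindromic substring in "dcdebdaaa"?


Input: "dcdebdaaa"
Checking substrings for palindromes:
  [0:3] "dcd" (len 3) => palindrome
  [6:9] "aaa" (len 3) => palindrome
  [6:8] "aa" (len 2) => palindrome
  [7:9] "aa" (len 2) => palindrome
Longest palindromic substring: "dcd" with length 3

3


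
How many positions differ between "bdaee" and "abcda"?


Comparing "bdaee" and "abcda" position by position:
  Position 0: 'b' vs 'a' => DIFFER
  Position 1: 'd' vs 'b' => DIFFER
  Position 2: 'a' vs 'c' => DIFFER
  Position 3: 'e' vs 'd' => DIFFER
  Position 4: 'e' vs 'a' => DIFFER
Positions that differ: 5

5


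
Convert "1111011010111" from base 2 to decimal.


Input: "1111011010111" in base 2
Positional expansion:
  Digit '1' (value 1) x 2^12 = 4096
  Digit '1' (value 1) x 2^11 = 2048
  Digit '1' (value 1) x 2^10 = 1024
  Digit '1' (value 1) x 2^9 = 512
  Digit '0' (value 0) x 2^8 = 0
  Digit '1' (value 1) x 2^7 = 128
  Digit '1' (value 1) x 2^6 = 64
  Digit '0' (value 0) x 2^5 = 0
  Digit '1' (value 1) x 2^4 = 16
  Digit '0' (value 0) x 2^3 = 0
  Digit '1' (value 1) x 2^2 = 4
  Digit '1' (value 1) x 2^1 = 2
  Digit '1' (value 1) x 2^0 = 1
Sum = 7895

7895


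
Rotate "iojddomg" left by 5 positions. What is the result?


Input: "iojddomg", rotate left by 5
First 5 characters: "iojdd"
Remaining characters: "omg"
Concatenate remaining + first: "omg" + "iojdd" = "omgiojdd"

omgiojdd


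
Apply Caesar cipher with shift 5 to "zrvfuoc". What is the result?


Caesar cipher: shift "zrvfuoc" by 5
  'z' (pos 25) + 5 = pos 4 = 'e'
  'r' (pos 17) + 5 = pos 22 = 'w'
  'v' (pos 21) + 5 = pos 0 = 'a'
  'f' (pos 5) + 5 = pos 10 = 'k'
  'u' (pos 20) + 5 = pos 25 = 'z'
  'o' (pos 14) + 5 = pos 19 = 't'
  'c' (pos 2) + 5 = pos 7 = 'h'
Result: ewakzth

ewakzth


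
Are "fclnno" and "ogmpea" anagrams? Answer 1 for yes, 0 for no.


Strings: "fclnno", "ogmpea"
Sorted first:  cflnno
Sorted second: aegmop
Differ at position 0: 'c' vs 'a' => not anagrams

0


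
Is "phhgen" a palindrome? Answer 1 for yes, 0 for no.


Input: phhgen
Reversed: neghhp
  Compare pos 0 ('p') with pos 5 ('n'): MISMATCH
  Compare pos 1 ('h') with pos 4 ('e'): MISMATCH
  Compare pos 2 ('h') with pos 3 ('g'): MISMATCH
Result: not a palindrome

0


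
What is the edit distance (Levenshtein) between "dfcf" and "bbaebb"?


Computing edit distance: "dfcf" -> "bbaebb"
DP table:
           b    b    a    e    b    b
      0    1    2    3    4    5    6
  d   1    1    2    3    4    5    6
  f   2    2    2    3    4    5    6
  c   3    3    3    3    4    5    6
  f   4    4    4    4    4    5    6
Edit distance = dp[4][6] = 6

6


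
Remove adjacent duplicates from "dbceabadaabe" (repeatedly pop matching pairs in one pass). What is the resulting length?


Input: dbceabadaabe
Stack-based adjacent duplicate removal:
  Read 'd': push. Stack: d
  Read 'b': push. Stack: db
  Read 'c': push. Stack: dbc
  Read 'e': push. Stack: dbce
  Read 'a': push. Stack: dbcea
  Read 'b': push. Stack: dbceab
  Read 'a': push. Stack: dbceaba
  Read 'd': push. Stack: dbceabad
  Read 'a': push. Stack: dbceabada
  Read 'a': matches stack top 'a' => pop. Stack: dbceabad
  Read 'b': push. Stack: dbceabadb
  Read 'e': push. Stack: dbceabadbe
Final stack: "dbceabadbe" (length 10)

10


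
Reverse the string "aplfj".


Input: aplfj
Reading characters right to left:
  Position 4: 'j'
  Position 3: 'f'
  Position 2: 'l'
  Position 1: 'p'
  Position 0: 'a'
Reversed: jflpa

jflpa


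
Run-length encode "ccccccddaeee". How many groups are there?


Input: ccccccddaeee
Scanning for consecutive runs:
  Group 1: 'c' x 6 (positions 0-5)
  Group 2: 'd' x 2 (positions 6-7)
  Group 3: 'a' x 1 (positions 8-8)
  Group 4: 'e' x 3 (positions 9-11)
Total groups: 4

4


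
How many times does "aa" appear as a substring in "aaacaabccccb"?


Searching for "aa" in "aaacaabccccb"
Scanning each position:
  Position 0: "aa" => MATCH
  Position 1: "aa" => MATCH
  Position 2: "ac" => no
  Position 3: "ca" => no
  Position 4: "aa" => MATCH
  Position 5: "ab" => no
  Position 6: "bc" => no
  Position 7: "cc" => no
  Position 8: "cc" => no
  Position 9: "cc" => no
  Position 10: "cb" => no
Total occurrences: 3

3


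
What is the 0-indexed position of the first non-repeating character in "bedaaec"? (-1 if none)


Input: bedaaec
Character frequencies:
  'a': 2
  'b': 1
  'c': 1
  'd': 1
  'e': 2
Scanning left to right for freq == 1:
  Position 0 ('b'): unique! => answer = 0

0


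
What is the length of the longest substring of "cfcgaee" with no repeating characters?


Input: "cfcgaee"
Sliding window (track last position of each char):
  Position 0 ('c'): window [0,0] length 1 -- new best
  Position 1 ('f'): window [0,1] length 2 -- new best
  Position 2 ('c'): repeat (last at 0), move window start to 1
  Position 2 ('c'): window [1,2] length 2
  Position 3 ('g'): window [1,3] length 3 -- new best
  Position 4 ('a'): window [1,4] length 4 -- new best
  Position 5 ('e'): window [1,5] length 5 -- new best
  Position 6 ('e'): repeat (last at 5), move window start to 6
  Position 6 ('e'): window [6,6] length 1
Longest substring with no repeats: "fcgae" with length 5

5


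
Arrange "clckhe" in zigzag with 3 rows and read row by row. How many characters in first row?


Zigzag "clckhe" into 3 rows:
Placing characters:
  'c' => row 0
  'l' => row 1
  'c' => row 2
  'k' => row 1
  'h' => row 0
  'e' => row 1
Rows:
  Row 0: "ch"
  Row 1: "lke"
  Row 2: "c"
First row length: 2

2


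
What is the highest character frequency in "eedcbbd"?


Input: eedcbbd
Character counts:
  'b': 2
  'c': 1
  'd': 2
  'e': 2
Maximum frequency: 2

2


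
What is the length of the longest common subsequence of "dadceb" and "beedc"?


LCS of "dadceb" and "beedc"
DP table:
           b    e    e    d    c
      0    0    0    0    0    0
  d   0    0    0    0    1    1
  a   0    0    0    0    1    1
  d   0    0    0    0    1    1
  c   0    0    0    0    1    2
  e   0    0    1    1    1    2
  b   0    1    1    1    1    2
LCS length = dp[6][5] = 2

2


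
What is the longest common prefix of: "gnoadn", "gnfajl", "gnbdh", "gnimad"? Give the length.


Words: gnoadn, gnfajl, gnbdh, gnimad
  Position 0: all 'g' => match
  Position 1: all 'n' => match
  Position 2: ('o', 'f', 'b', 'i') => mismatch, stop
LCP = "gn" (length 2)

2


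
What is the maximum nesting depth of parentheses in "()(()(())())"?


Input: "()(()(())())"
Tracking depth:
  Position 0 '(': depth becomes 1
  Position 1 ')': depth becomes 0
  Position 2 '(': depth becomes 1
  Position 3 '(': depth becomes 2
  Position 4 ')': depth becomes 1
  Position 5 '(': depth becomes 2
  Position 6 '(': depth becomes 3
  Position 7 ')': depth becomes 2
  Position 8 ')': depth becomes 1
  Position 9 '(': depth becomes 2
  Position 10 ')': depth becomes 1
  Position 11 ')': depth becomes 0
Maximum depth reached: 3

3


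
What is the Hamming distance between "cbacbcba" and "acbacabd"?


Comparing "cbacbcba" and "acbacabd" position by position:
  Position 0: 'c' vs 'a' => differ
  Position 1: 'b' vs 'c' => differ
  Position 2: 'a' vs 'b' => differ
  Position 3: 'c' vs 'a' => differ
  Position 4: 'b' vs 'c' => differ
  Position 5: 'c' vs 'a' => differ
  Position 6: 'b' vs 'b' => same
  Position 7: 'a' vs 'd' => differ
Total differences (Hamming distance): 7

7


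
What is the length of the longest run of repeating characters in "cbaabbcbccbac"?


Input: "cbaabbcbccbac"
Scanning for longest run:
  Position 1 ('b'): new char, reset run to 1
  Position 2 ('a'): new char, reset run to 1
  Position 3 ('a'): continues run of 'a', length=2
  Position 4 ('b'): new char, reset run to 1
  Position 5 ('b'): continues run of 'b', length=2
  Position 6 ('c'): new char, reset run to 1
  Position 7 ('b'): new char, reset run to 1
  Position 8 ('c'): new char, reset run to 1
  Position 9 ('c'): continues run of 'c', length=2
  Position 10 ('b'): new char, reset run to 1
  Position 11 ('a'): new char, reset run to 1
  Position 12 ('c'): new char, reset run to 1
Longest run: 'a' with length 2

2


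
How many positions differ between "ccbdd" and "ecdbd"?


Comparing "ccbdd" and "ecdbd" position by position:
  Position 0: 'c' vs 'e' => DIFFER
  Position 1: 'c' vs 'c' => same
  Position 2: 'b' vs 'd' => DIFFER
  Position 3: 'd' vs 'b' => DIFFER
  Position 4: 'd' vs 'd' => same
Positions that differ: 3

3


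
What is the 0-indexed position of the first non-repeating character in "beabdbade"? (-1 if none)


Input: beabdbade
Character frequencies:
  'a': 2
  'b': 3
  'd': 2
  'e': 2
Scanning left to right for freq == 1:
  Position 0 ('b'): freq=3, skip
  Position 1 ('e'): freq=2, skip
  Position 2 ('a'): freq=2, skip
  Position 3 ('b'): freq=3, skip
  Position 4 ('d'): freq=2, skip
  Position 5 ('b'): freq=3, skip
  Position 6 ('a'): freq=2, skip
  Position 7 ('d'): freq=2, skip
  Position 8 ('e'): freq=2, skip
  No unique character found => answer = -1

-1


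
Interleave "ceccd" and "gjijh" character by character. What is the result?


Interleaving "ceccd" and "gjijh":
  Position 0: 'c' from first, 'g' from second => "cg"
  Position 1: 'e' from first, 'j' from second => "ej"
  Position 2: 'c' from first, 'i' from second => "ci"
  Position 3: 'c' from first, 'j' from second => "cj"
  Position 4: 'd' from first, 'h' from second => "dh"
Result: cgejcicjdh

cgejcicjdh


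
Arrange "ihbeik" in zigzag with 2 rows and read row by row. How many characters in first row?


Zigzag "ihbeik" into 2 rows:
Placing characters:
  'i' => row 0
  'h' => row 1
  'b' => row 0
  'e' => row 1
  'i' => row 0
  'k' => row 1
Rows:
  Row 0: "ibi"
  Row 1: "hek"
First row length: 3

3


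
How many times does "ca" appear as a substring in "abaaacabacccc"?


Searching for "ca" in "abaaacabacccc"
Scanning each position:
  Position 0: "ab" => no
  Position 1: "ba" => no
  Position 2: "aa" => no
  Position 3: "aa" => no
  Position 4: "ac" => no
  Position 5: "ca" => MATCH
  Position 6: "ab" => no
  Position 7: "ba" => no
  Position 8: "ac" => no
  Position 9: "cc" => no
  Position 10: "cc" => no
  Position 11: "cc" => no
Total occurrences: 1

1


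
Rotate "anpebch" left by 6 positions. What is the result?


Input: "anpebch", rotate left by 6
First 6 characters: "anpebc"
Remaining characters: "h"
Concatenate remaining + first: "h" + "anpebc" = "hanpebc"

hanpebc


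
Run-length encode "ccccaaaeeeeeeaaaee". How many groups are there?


Input: ccccaaaeeeeeeaaaee
Scanning for consecutive runs:
  Group 1: 'c' x 4 (positions 0-3)
  Group 2: 'a' x 3 (positions 4-6)
  Group 3: 'e' x 6 (positions 7-12)
  Group 4: 'a' x 3 (positions 13-15)
  Group 5: 'e' x 2 (positions 16-17)
Total groups: 5

5


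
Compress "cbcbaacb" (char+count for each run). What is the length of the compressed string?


Input: cbcbaacb
Runs:
  'c' x 1 => "c1"
  'b' x 1 => "b1"
  'c' x 1 => "c1"
  'b' x 1 => "b1"
  'a' x 2 => "a2"
  'c' x 1 => "c1"
  'b' x 1 => "b1"
Compressed: "c1b1c1b1a2c1b1"
Compressed length: 14

14


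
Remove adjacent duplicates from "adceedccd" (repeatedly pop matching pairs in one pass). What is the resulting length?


Input: adceedccd
Stack-based adjacent duplicate removal:
  Read 'a': push. Stack: a
  Read 'd': push. Stack: ad
  Read 'c': push. Stack: adc
  Read 'e': push. Stack: adce
  Read 'e': matches stack top 'e' => pop. Stack: adc
  Read 'd': push. Stack: adcd
  Read 'c': push. Stack: adcdc
  Read 'c': matches stack top 'c' => pop. Stack: adcd
  Read 'd': matches stack top 'd' => pop. Stack: adc
Final stack: "adc" (length 3)

3


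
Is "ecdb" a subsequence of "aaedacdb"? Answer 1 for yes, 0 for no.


Check if "ecdb" is a subsequence of "aaedacdb"
Greedy scan:
  Position 0 ('a'): no match needed
  Position 1 ('a'): no match needed
  Position 2 ('e'): matches sub[0] = 'e'
  Position 3 ('d'): no match needed
  Position 4 ('a'): no match needed
  Position 5 ('c'): matches sub[1] = 'c'
  Position 6 ('d'): matches sub[2] = 'd'
  Position 7 ('b'): matches sub[3] = 'b'
All 4 characters matched => is a subsequence

1


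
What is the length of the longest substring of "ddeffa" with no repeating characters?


Input: "ddeffa"
Sliding window (track last position of each char):
  Position 0 ('d'): window [0,0] length 1 -- new best
  Position 1 ('d'): repeat (last at 0), move window start to 1
  Position 1 ('d'): window [1,1] length 1
  Position 2 ('e'): window [1,2] length 2 -- new best
  Position 3 ('f'): window [1,3] length 3 -- new best
  Position 4 ('f'): repeat (last at 3), move window start to 4
  Position 4 ('f'): window [4,4] length 1
  Position 5 ('a'): window [4,5] length 2
Longest substring with no repeats: "def" with length 3

3


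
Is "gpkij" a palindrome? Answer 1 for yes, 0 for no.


Input: gpkij
Reversed: jikpg
  Compare pos 0 ('g') with pos 4 ('j'): MISMATCH
  Compare pos 1 ('p') with pos 3 ('i'): MISMATCH
Result: not a palindrome

0


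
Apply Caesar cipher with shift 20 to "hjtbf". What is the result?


Caesar cipher: shift "hjtbf" by 20
  'h' (pos 7) + 20 = pos 1 = 'b'
  'j' (pos 9) + 20 = pos 3 = 'd'
  't' (pos 19) + 20 = pos 13 = 'n'
  'b' (pos 1) + 20 = pos 21 = 'v'
  'f' (pos 5) + 20 = pos 25 = 'z'
Result: bdnvz

bdnvz


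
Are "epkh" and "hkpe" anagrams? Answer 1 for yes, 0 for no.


Strings: "epkh", "hkpe"
Sorted first:  ehkp
Sorted second: ehkp
Sorted forms match => anagrams

1


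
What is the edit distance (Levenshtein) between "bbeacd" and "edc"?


Computing edit distance: "bbeacd" -> "edc"
DP table:
           e    d    c
      0    1    2    3
  b   1    1    2    3
  b   2    2    2    3
  e   3    2    3    3
  a   4    3    3    4
  c   5    4    4    3
  d   6    5    4    4
Edit distance = dp[6][3] = 4

4


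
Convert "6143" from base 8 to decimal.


Input: "6143" in base 8
Positional expansion:
  Digit '6' (value 6) x 8^3 = 3072
  Digit '1' (value 1) x 8^2 = 64
  Digit '4' (value 4) x 8^1 = 32
  Digit '3' (value 3) x 8^0 = 3
Sum = 3171

3171


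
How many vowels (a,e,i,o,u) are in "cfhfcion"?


Input: cfhfcion
Checking each character:
  'c' at position 0: consonant
  'f' at position 1: consonant
  'h' at position 2: consonant
  'f' at position 3: consonant
  'c' at position 4: consonant
  'i' at position 5: vowel (running total: 1)
  'o' at position 6: vowel (running total: 2)
  'n' at position 7: consonant
Total vowels: 2

2


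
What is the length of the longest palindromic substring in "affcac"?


Input: "affcac"
Checking substrings for palindromes:
  [3:6] "cac" (len 3) => palindrome
  [1:3] "ff" (len 2) => palindrome
Longest palindromic substring: "cac" with length 3

3


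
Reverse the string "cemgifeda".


Input: cemgifeda
Reading characters right to left:
  Position 8: 'a'
  Position 7: 'd'
  Position 6: 'e'
  Position 5: 'f'
  Position 4: 'i'
  Position 3: 'g'
  Position 2: 'm'
  Position 1: 'e'
  Position 0: 'c'
Reversed: adefigmec

adefigmec


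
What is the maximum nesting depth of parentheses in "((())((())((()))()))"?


Input: "((())((())((()))()))"
Tracking depth:
  Position 0 '(': depth becomes 1
  Position 1 '(': depth becomes 2
  Position 2 '(': depth becomes 3
  Position 3 ')': depth becomes 2
  Position 4 ')': depth becomes 1
  Position 5 '(': depth becomes 2
  Position 6 '(': depth becomes 3
  Position 7 '(': depth becomes 4
  Position 8 ')': depth becomes 3
  Position 9 ')': depth becomes 2
  Position 10 '(': depth becomes 3
  Position 11 '(': depth becomes 4
  Position 12 '(': depth becomes 5
  Position 13 ')': depth becomes 4
  Position 14 ')': depth becomes 3
  Position 15 ')': depth becomes 2
  Position 16 '(': depth becomes 3
  Position 17 ')': depth becomes 2
  Position 18 ')': depth becomes 1
  Position 19 ')': depth becomes 0
Maximum depth reached: 5

5


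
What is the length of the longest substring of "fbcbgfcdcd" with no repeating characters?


Input: "fbcbgfcdcd"
Sliding window (track last position of each char):
  Position 0 ('f'): window [0,0] length 1 -- new best
  Position 1 ('b'): window [0,1] length 2 -- new best
  Position 2 ('c'): window [0,2] length 3 -- new best
  Position 3 ('b'): repeat (last at 1), move window start to 2
  Position 3 ('b'): window [2,3] length 2
  Position 4 ('g'): window [2,4] length 3
  Position 5 ('f'): window [2,5] length 4 -- new best
  Position 6 ('c'): repeat (last at 2), move window start to 3
  Position 6 ('c'): window [3,6] length 4
  Position 7 ('d'): window [3,7] length 5 -- new best
  Position 8 ('c'): repeat (last at 6), move window start to 7
  Position 8 ('c'): window [7,8] length 2
  Position 9 ('d'): repeat (last at 7), move window start to 8
  Position 9 ('d'): window [8,9] length 2
Longest substring with no repeats: "bgfcd" with length 5

5


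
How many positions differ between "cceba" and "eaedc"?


Comparing "cceba" and "eaedc" position by position:
  Position 0: 'c' vs 'e' => DIFFER
  Position 1: 'c' vs 'a' => DIFFER
  Position 2: 'e' vs 'e' => same
  Position 3: 'b' vs 'd' => DIFFER
  Position 4: 'a' vs 'c' => DIFFER
Positions that differ: 4

4


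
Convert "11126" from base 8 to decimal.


Input: "11126" in base 8
Positional expansion:
  Digit '1' (value 1) x 8^4 = 4096
  Digit '1' (value 1) x 8^3 = 512
  Digit '1' (value 1) x 8^2 = 64
  Digit '2' (value 2) x 8^1 = 16
  Digit '6' (value 6) x 8^0 = 6
Sum = 4694

4694


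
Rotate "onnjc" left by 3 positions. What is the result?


Input: "onnjc", rotate left by 3
First 3 characters: "onn"
Remaining characters: "jc"
Concatenate remaining + first: "jc" + "onn" = "jconn"

jconn


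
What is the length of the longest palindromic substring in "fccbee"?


Input: "fccbee"
Checking substrings for palindromes:
  [1:3] "cc" (len 2) => palindrome
  [4:6] "ee" (len 2) => palindrome
Longest palindromic substring: "cc" with length 2

2


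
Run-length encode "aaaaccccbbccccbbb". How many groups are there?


Input: aaaaccccbbccccbbb
Scanning for consecutive runs:
  Group 1: 'a' x 4 (positions 0-3)
  Group 2: 'c' x 4 (positions 4-7)
  Group 3: 'b' x 2 (positions 8-9)
  Group 4: 'c' x 4 (positions 10-13)
  Group 5: 'b' x 3 (positions 14-16)
Total groups: 5

5


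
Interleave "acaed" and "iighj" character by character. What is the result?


Interleaving "acaed" and "iighj":
  Position 0: 'a' from first, 'i' from second => "ai"
  Position 1: 'c' from first, 'i' from second => "ci"
  Position 2: 'a' from first, 'g' from second => "ag"
  Position 3: 'e' from first, 'h' from second => "eh"
  Position 4: 'd' from first, 'j' from second => "dj"
Result: aiciagehdj

aiciagehdj


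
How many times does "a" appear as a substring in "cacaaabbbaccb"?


Searching for "a" in "cacaaabbbaccb"
Scanning each position:
  Position 0: "c" => no
  Position 1: "a" => MATCH
  Position 2: "c" => no
  Position 3: "a" => MATCH
  Position 4: "a" => MATCH
  Position 5: "a" => MATCH
  Position 6: "b" => no
  Position 7: "b" => no
  Position 8: "b" => no
  Position 9: "a" => MATCH
  Position 10: "c" => no
  Position 11: "c" => no
  Position 12: "b" => no
Total occurrences: 5

5


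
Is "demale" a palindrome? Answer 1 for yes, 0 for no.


Input: demale
Reversed: elamed
  Compare pos 0 ('d') with pos 5 ('e'): MISMATCH
  Compare pos 1 ('e') with pos 4 ('l'): MISMATCH
  Compare pos 2 ('m') with pos 3 ('a'): MISMATCH
Result: not a palindrome

0


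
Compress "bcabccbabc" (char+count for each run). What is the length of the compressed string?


Input: bcabccbabc
Runs:
  'b' x 1 => "b1"
  'c' x 1 => "c1"
  'a' x 1 => "a1"
  'b' x 1 => "b1"
  'c' x 2 => "c2"
  'b' x 1 => "b1"
  'a' x 1 => "a1"
  'b' x 1 => "b1"
  'c' x 1 => "c1"
Compressed: "b1c1a1b1c2b1a1b1c1"
Compressed length: 18

18


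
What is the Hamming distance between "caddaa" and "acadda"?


Comparing "caddaa" and "acadda" position by position:
  Position 0: 'c' vs 'a' => differ
  Position 1: 'a' vs 'c' => differ
  Position 2: 'd' vs 'a' => differ
  Position 3: 'd' vs 'd' => same
  Position 4: 'a' vs 'd' => differ
  Position 5: 'a' vs 'a' => same
Total differences (Hamming distance): 4

4


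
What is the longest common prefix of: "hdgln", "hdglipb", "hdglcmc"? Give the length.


Words: hdgln, hdglipb, hdglcmc
  Position 0: all 'h' => match
  Position 1: all 'd' => match
  Position 2: all 'g' => match
  Position 3: all 'l' => match
  Position 4: ('n', 'i', 'c') => mismatch, stop
LCP = "hdgl" (length 4)

4


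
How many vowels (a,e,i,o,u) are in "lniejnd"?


Input: lniejnd
Checking each character:
  'l' at position 0: consonant
  'n' at position 1: consonant
  'i' at position 2: vowel (running total: 1)
  'e' at position 3: vowel (running total: 2)
  'j' at position 4: consonant
  'n' at position 5: consonant
  'd' at position 6: consonant
Total vowels: 2

2


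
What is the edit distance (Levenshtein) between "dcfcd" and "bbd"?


Computing edit distance: "dcfcd" -> "bbd"
DP table:
           b    b    d
      0    1    2    3
  d   1    1    2    2
  c   2    2    2    3
  f   3    3    3    3
  c   4    4    4    4
  d   5    5    5    4
Edit distance = dp[5][3] = 4

4


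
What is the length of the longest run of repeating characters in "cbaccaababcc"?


Input: "cbaccaababcc"
Scanning for longest run:
  Position 1 ('b'): new char, reset run to 1
  Position 2 ('a'): new char, reset run to 1
  Position 3 ('c'): new char, reset run to 1
  Position 4 ('c'): continues run of 'c', length=2
  Position 5 ('a'): new char, reset run to 1
  Position 6 ('a'): continues run of 'a', length=2
  Position 7 ('b'): new char, reset run to 1
  Position 8 ('a'): new char, reset run to 1
  Position 9 ('b'): new char, reset run to 1
  Position 10 ('c'): new char, reset run to 1
  Position 11 ('c'): continues run of 'c', length=2
Longest run: 'c' with length 2

2


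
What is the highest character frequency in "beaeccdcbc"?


Input: beaeccdcbc
Character counts:
  'a': 1
  'b': 2
  'c': 4
  'd': 1
  'e': 2
Maximum frequency: 4

4


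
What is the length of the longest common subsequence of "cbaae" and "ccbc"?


LCS of "cbaae" and "ccbc"
DP table:
           c    c    b    c
      0    0    0    0    0
  c   0    1    1    1    1
  b   0    1    1    2    2
  a   0    1    1    2    2
  a   0    1    1    2    2
  e   0    1    1    2    2
LCS length = dp[5][4] = 2

2


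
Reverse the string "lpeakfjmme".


Input: lpeakfjmme
Reading characters right to left:
  Position 9: 'e'
  Position 8: 'm'
  Position 7: 'm'
  Position 6: 'j'
  Position 5: 'f'
  Position 4: 'k'
  Position 3: 'a'
  Position 2: 'e'
  Position 1: 'p'
  Position 0: 'l'
Reversed: emmjfkaepl

emmjfkaepl


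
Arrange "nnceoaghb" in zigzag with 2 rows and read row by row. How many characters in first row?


Zigzag "nnceoaghb" into 2 rows:
Placing characters:
  'n' => row 0
  'n' => row 1
  'c' => row 0
  'e' => row 1
  'o' => row 0
  'a' => row 1
  'g' => row 0
  'h' => row 1
  'b' => row 0
Rows:
  Row 0: "ncogb"
  Row 1: "neah"
First row length: 5

5


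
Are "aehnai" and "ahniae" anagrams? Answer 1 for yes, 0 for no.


Strings: "aehnai", "ahniae"
Sorted first:  aaehin
Sorted second: aaehin
Sorted forms match => anagrams

1


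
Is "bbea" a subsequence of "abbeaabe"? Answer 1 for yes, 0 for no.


Check if "bbea" is a subsequence of "abbeaabe"
Greedy scan:
  Position 0 ('a'): no match needed
  Position 1 ('b'): matches sub[0] = 'b'
  Position 2 ('b'): matches sub[1] = 'b'
  Position 3 ('e'): matches sub[2] = 'e'
  Position 4 ('a'): matches sub[3] = 'a'
  Position 5 ('a'): no match needed
  Position 6 ('b'): no match needed
  Position 7 ('e'): no match needed
All 4 characters matched => is a subsequence

1


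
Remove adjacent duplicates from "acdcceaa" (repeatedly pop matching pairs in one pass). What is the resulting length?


Input: acdcceaa
Stack-based adjacent duplicate removal:
  Read 'a': push. Stack: a
  Read 'c': push. Stack: ac
  Read 'd': push. Stack: acd
  Read 'c': push. Stack: acdc
  Read 'c': matches stack top 'c' => pop. Stack: acd
  Read 'e': push. Stack: acde
  Read 'a': push. Stack: acdea
  Read 'a': matches stack top 'a' => pop. Stack: acde
Final stack: "acde" (length 4)

4


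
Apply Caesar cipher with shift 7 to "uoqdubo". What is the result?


Caesar cipher: shift "uoqdubo" by 7
  'u' (pos 20) + 7 = pos 1 = 'b'
  'o' (pos 14) + 7 = pos 21 = 'v'
  'q' (pos 16) + 7 = pos 23 = 'x'
  'd' (pos 3) + 7 = pos 10 = 'k'
  'u' (pos 20) + 7 = pos 1 = 'b'
  'b' (pos 1) + 7 = pos 8 = 'i'
  'o' (pos 14) + 7 = pos 21 = 'v'
Result: bvxkbiv

bvxkbiv


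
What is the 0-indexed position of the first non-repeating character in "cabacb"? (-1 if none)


Input: cabacb
Character frequencies:
  'a': 2
  'b': 2
  'c': 2
Scanning left to right for freq == 1:
  Position 0 ('c'): freq=2, skip
  Position 1 ('a'): freq=2, skip
  Position 2 ('b'): freq=2, skip
  Position 3 ('a'): freq=2, skip
  Position 4 ('c'): freq=2, skip
  Position 5 ('b'): freq=2, skip
  No unique character found => answer = -1

-1


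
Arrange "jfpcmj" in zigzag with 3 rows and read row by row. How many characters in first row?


Zigzag "jfpcmj" into 3 rows:
Placing characters:
  'j' => row 0
  'f' => row 1
  'p' => row 2
  'c' => row 1
  'm' => row 0
  'j' => row 1
Rows:
  Row 0: "jm"
  Row 1: "fcj"
  Row 2: "p"
First row length: 2

2


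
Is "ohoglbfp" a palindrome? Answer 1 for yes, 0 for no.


Input: ohoglbfp
Reversed: pfblgoho
  Compare pos 0 ('o') with pos 7 ('p'): MISMATCH
  Compare pos 1 ('h') with pos 6 ('f'): MISMATCH
  Compare pos 2 ('o') with pos 5 ('b'): MISMATCH
  Compare pos 3 ('g') with pos 4 ('l'): MISMATCH
Result: not a palindrome

0


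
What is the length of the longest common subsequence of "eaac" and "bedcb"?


LCS of "eaac" and "bedcb"
DP table:
           b    e    d    c    b
      0    0    0    0    0    0
  e   0    0    1    1    1    1
  a   0    0    1    1    1    1
  a   0    0    1    1    1    1
  c   0    0    1    1    2    2
LCS length = dp[4][5] = 2

2


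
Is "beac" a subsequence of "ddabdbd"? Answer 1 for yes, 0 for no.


Check if "beac" is a subsequence of "ddabdbd"
Greedy scan:
  Position 0 ('d'): no match needed
  Position 1 ('d'): no match needed
  Position 2 ('a'): no match needed
  Position 3 ('b'): matches sub[0] = 'b'
  Position 4 ('d'): no match needed
  Position 5 ('b'): no match needed
  Position 6 ('d'): no match needed
Only matched 1/4 characters => not a subsequence

0


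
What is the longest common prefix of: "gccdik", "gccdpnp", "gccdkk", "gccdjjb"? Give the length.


Words: gccdik, gccdpnp, gccdkk, gccdjjb
  Position 0: all 'g' => match
  Position 1: all 'c' => match
  Position 2: all 'c' => match
  Position 3: all 'd' => match
  Position 4: ('i', 'p', 'k', 'j') => mismatch, stop
LCP = "gccd" (length 4)

4


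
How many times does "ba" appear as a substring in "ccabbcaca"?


Searching for "ba" in "ccabbcaca"
Scanning each position:
  Position 0: "cc" => no
  Position 1: "ca" => no
  Position 2: "ab" => no
  Position 3: "bb" => no
  Position 4: "bc" => no
  Position 5: "ca" => no
  Position 6: "ac" => no
  Position 7: "ca" => no
Total occurrences: 0

0


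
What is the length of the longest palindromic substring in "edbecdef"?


Input: "edbecdef"
Checking substrings for palindromes:
  No multi-char palindromic substrings found
Longest palindromic substring: "e" with length 1

1


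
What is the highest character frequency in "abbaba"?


Input: abbaba
Character counts:
  'a': 3
  'b': 3
Maximum frequency: 3

3


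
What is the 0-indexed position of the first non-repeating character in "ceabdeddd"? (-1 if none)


Input: ceabdeddd
Character frequencies:
  'a': 1
  'b': 1
  'c': 1
  'd': 4
  'e': 2
Scanning left to right for freq == 1:
  Position 0 ('c'): unique! => answer = 0

0


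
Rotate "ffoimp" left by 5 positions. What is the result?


Input: "ffoimp", rotate left by 5
First 5 characters: "ffoim"
Remaining characters: "p"
Concatenate remaining + first: "p" + "ffoim" = "pffoim"

pffoim


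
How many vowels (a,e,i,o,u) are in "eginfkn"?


Input: eginfkn
Checking each character:
  'e' at position 0: vowel (running total: 1)
  'g' at position 1: consonant
  'i' at position 2: vowel (running total: 2)
  'n' at position 3: consonant
  'f' at position 4: consonant
  'k' at position 5: consonant
  'n' at position 6: consonant
Total vowels: 2

2


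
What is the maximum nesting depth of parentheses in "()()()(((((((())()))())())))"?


Input: "()()()(((((((())()))())())))"
Tracking depth:
  Position 0 '(': depth becomes 1
  Position 1 ')': depth becomes 0
  Position 2 '(': depth becomes 1
  Position 3 ')': depth becomes 0
  Position 4 '(': depth becomes 1
  Position 5 ')': depth becomes 0
  Position 6 '(': depth becomes 1
  Position 7 '(': depth becomes 2
  Position 8 '(': depth becomes 3
  Position 9 '(': depth becomes 4
  Position 10 '(': depth becomes 5
  Position 11 '(': depth becomes 6
  Position 12 '(': depth becomes 7
  Position 13 '(': depth becomes 8
  Position 14 ')': depth becomes 7
  Position 15 ')': depth becomes 6
  Position 16 '(': depth becomes 7
  Position 17 ')': depth becomes 6
  Position 18 ')': depth becomes 5
  Position 19 ')': depth becomes 4
  Position 20 '(': depth becomes 5
  Position 21 ')': depth becomes 4
  Position 22 ')': depth becomes 3
  Position 23 '(': depth becomes 4
  Position 24 ')': depth becomes 3
  Position 25 ')': depth becomes 2
  Position 26 ')': depth becomes 1
  Position 27 ')': depth becomes 0
Maximum depth reached: 8

8


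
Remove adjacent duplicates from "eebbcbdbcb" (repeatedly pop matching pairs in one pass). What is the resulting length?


Input: eebbcbdbcb
Stack-based adjacent duplicate removal:
  Read 'e': push. Stack: e
  Read 'e': matches stack top 'e' => pop. Stack: (empty)
  Read 'b': push. Stack: b
  Read 'b': matches stack top 'b' => pop. Stack: (empty)
  Read 'c': push. Stack: c
  Read 'b': push. Stack: cb
  Read 'd': push. Stack: cbd
  Read 'b': push. Stack: cbdb
  Read 'c': push. Stack: cbdbc
  Read 'b': push. Stack: cbdbcb
Final stack: "cbdbcb" (length 6)

6


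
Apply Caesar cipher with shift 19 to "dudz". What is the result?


Caesar cipher: shift "dudz" by 19
  'd' (pos 3) + 19 = pos 22 = 'w'
  'u' (pos 20) + 19 = pos 13 = 'n'
  'd' (pos 3) + 19 = pos 22 = 'w'
  'z' (pos 25) + 19 = pos 18 = 's'
Result: wnws

wnws


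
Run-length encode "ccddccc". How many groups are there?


Input: ccddccc
Scanning for consecutive runs:
  Group 1: 'c' x 2 (positions 0-1)
  Group 2: 'd' x 2 (positions 2-3)
  Group 3: 'c' x 3 (positions 4-6)
Total groups: 3

3


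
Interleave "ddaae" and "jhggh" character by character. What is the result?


Interleaving "ddaae" and "jhggh":
  Position 0: 'd' from first, 'j' from second => "dj"
  Position 1: 'd' from first, 'h' from second => "dh"
  Position 2: 'a' from first, 'g' from second => "ag"
  Position 3: 'a' from first, 'g' from second => "ag"
  Position 4: 'e' from first, 'h' from second => "eh"
Result: djdhagageh

djdhagageh


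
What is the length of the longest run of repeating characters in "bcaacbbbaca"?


Input: "bcaacbbbaca"
Scanning for longest run:
  Position 1 ('c'): new char, reset run to 1
  Position 2 ('a'): new char, reset run to 1
  Position 3 ('a'): continues run of 'a', length=2
  Position 4 ('c'): new char, reset run to 1
  Position 5 ('b'): new char, reset run to 1
  Position 6 ('b'): continues run of 'b', length=2
  Position 7 ('b'): continues run of 'b', length=3
  Position 8 ('a'): new char, reset run to 1
  Position 9 ('c'): new char, reset run to 1
  Position 10 ('a'): new char, reset run to 1
Longest run: 'b' with length 3

3


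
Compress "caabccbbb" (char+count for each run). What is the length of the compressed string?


Input: caabccbbb
Runs:
  'c' x 1 => "c1"
  'a' x 2 => "a2"
  'b' x 1 => "b1"
  'c' x 2 => "c2"
  'b' x 3 => "b3"
Compressed: "c1a2b1c2b3"
Compressed length: 10

10


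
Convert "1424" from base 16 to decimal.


Input: "1424" in base 16
Positional expansion:
  Digit '1' (value 1) x 16^3 = 4096
  Digit '4' (value 4) x 16^2 = 1024
  Digit '2' (value 2) x 16^1 = 32
  Digit '4' (value 4) x 16^0 = 4
Sum = 5156

5156


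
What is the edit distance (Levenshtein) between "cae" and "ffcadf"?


Computing edit distance: "cae" -> "ffcadf"
DP table:
           f    f    c    a    d    f
      0    1    2    3    4    5    6
  c   1    1    2    2    3    4    5
  a   2    2    2    3    2    3    4
  e   3    3    3    3    3    3    4
Edit distance = dp[3][6] = 4

4


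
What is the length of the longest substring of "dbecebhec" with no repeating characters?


Input: "dbecebhec"
Sliding window (track last position of each char):
  Position 0 ('d'): window [0,0] length 1 -- new best
  Position 1 ('b'): window [0,1] length 2 -- new best
  Position 2 ('e'): window [0,2] length 3 -- new best
  Position 3 ('c'): window [0,3] length 4 -- new best
  Position 4 ('e'): repeat (last at 2), move window start to 3
  Position 4 ('e'): window [3,4] length 2
  Position 5 ('b'): window [3,5] length 3
  Position 6 ('h'): window [3,6] length 4
  Position 7 ('e'): repeat (last at 4), move window start to 5
  Position 7 ('e'): window [5,7] length 3
  Position 8 ('c'): window [5,8] length 4
Longest substring with no repeats: "dbec" with length 4

4


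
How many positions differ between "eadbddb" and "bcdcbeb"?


Comparing "eadbddb" and "bcdcbeb" position by position:
  Position 0: 'e' vs 'b' => DIFFER
  Position 1: 'a' vs 'c' => DIFFER
  Position 2: 'd' vs 'd' => same
  Position 3: 'b' vs 'c' => DIFFER
  Position 4: 'd' vs 'b' => DIFFER
  Position 5: 'd' vs 'e' => DIFFER
  Position 6: 'b' vs 'b' => same
Positions that differ: 5

5


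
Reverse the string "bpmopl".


Input: bpmopl
Reading characters right to left:
  Position 5: 'l'
  Position 4: 'p'
  Position 3: 'o'
  Position 2: 'm'
  Position 1: 'p'
  Position 0: 'b'
Reversed: lpompb

lpompb


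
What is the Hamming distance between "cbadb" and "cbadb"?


Comparing "cbadb" and "cbadb" position by position:
  Position 0: 'c' vs 'c' => same
  Position 1: 'b' vs 'b' => same
  Position 2: 'a' vs 'a' => same
  Position 3: 'd' vs 'd' => same
  Position 4: 'b' vs 'b' => same
Total differences (Hamming distance): 0

0


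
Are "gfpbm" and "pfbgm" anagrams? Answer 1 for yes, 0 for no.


Strings: "gfpbm", "pfbgm"
Sorted first:  bfgmp
Sorted second: bfgmp
Sorted forms match => anagrams

1


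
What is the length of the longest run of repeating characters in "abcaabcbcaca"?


Input: "abcaabcbcaca"
Scanning for longest run:
  Position 1 ('b'): new char, reset run to 1
  Position 2 ('c'): new char, reset run to 1
  Position 3 ('a'): new char, reset run to 1
  Position 4 ('a'): continues run of 'a', length=2
  Position 5 ('b'): new char, reset run to 1
  Position 6 ('c'): new char, reset run to 1
  Position 7 ('b'): new char, reset run to 1
  Position 8 ('c'): new char, reset run to 1
  Position 9 ('a'): new char, reset run to 1
  Position 10 ('c'): new char, reset run to 1
  Position 11 ('a'): new char, reset run to 1
Longest run: 'a' with length 2

2


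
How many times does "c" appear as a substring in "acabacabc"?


Searching for "c" in "acabacabc"
Scanning each position:
  Position 0: "a" => no
  Position 1: "c" => MATCH
  Position 2: "a" => no
  Position 3: "b" => no
  Position 4: "a" => no
  Position 5: "c" => MATCH
  Position 6: "a" => no
  Position 7: "b" => no
  Position 8: "c" => MATCH
Total occurrences: 3

3


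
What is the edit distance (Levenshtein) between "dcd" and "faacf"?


Computing edit distance: "dcd" -> "faacf"
DP table:
           f    a    a    c    f
      0    1    2    3    4    5
  d   1    1    2    3    4    5
  c   2    2    2    3    3    4
  d   3    3    3    3    4    4
Edit distance = dp[3][5] = 4

4


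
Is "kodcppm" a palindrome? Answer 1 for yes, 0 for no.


Input: kodcppm
Reversed: mppcdok
  Compare pos 0 ('k') with pos 6 ('m'): MISMATCH
  Compare pos 1 ('o') with pos 5 ('p'): MISMATCH
  Compare pos 2 ('d') with pos 4 ('p'): MISMATCH
Result: not a palindrome

0


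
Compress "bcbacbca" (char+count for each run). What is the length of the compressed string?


Input: bcbacbca
Runs:
  'b' x 1 => "b1"
  'c' x 1 => "c1"
  'b' x 1 => "b1"
  'a' x 1 => "a1"
  'c' x 1 => "c1"
  'b' x 1 => "b1"
  'c' x 1 => "c1"
  'a' x 1 => "a1"
Compressed: "b1c1b1a1c1b1c1a1"
Compressed length: 16

16


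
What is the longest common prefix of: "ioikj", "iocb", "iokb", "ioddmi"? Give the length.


Words: ioikj, iocb, iokb, ioddmi
  Position 0: all 'i' => match
  Position 1: all 'o' => match
  Position 2: ('i', 'c', 'k', 'd') => mismatch, stop
LCP = "io" (length 2)

2


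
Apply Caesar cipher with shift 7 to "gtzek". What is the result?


Caesar cipher: shift "gtzek" by 7
  'g' (pos 6) + 7 = pos 13 = 'n'
  't' (pos 19) + 7 = pos 0 = 'a'
  'z' (pos 25) + 7 = pos 6 = 'g'
  'e' (pos 4) + 7 = pos 11 = 'l'
  'k' (pos 10) + 7 = pos 17 = 'r'
Result: naglr

naglr
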